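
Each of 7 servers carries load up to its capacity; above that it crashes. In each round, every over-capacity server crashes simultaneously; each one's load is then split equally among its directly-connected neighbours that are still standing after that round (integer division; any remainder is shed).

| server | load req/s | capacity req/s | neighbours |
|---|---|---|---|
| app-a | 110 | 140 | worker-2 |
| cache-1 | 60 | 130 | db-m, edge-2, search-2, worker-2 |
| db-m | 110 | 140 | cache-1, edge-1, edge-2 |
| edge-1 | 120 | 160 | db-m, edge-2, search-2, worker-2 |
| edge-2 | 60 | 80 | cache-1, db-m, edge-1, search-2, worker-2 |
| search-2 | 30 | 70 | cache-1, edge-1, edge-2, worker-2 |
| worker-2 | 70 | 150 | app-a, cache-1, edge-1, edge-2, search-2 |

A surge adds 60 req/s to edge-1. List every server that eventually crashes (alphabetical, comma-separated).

Round 1 — edge-1 at 180 > 160. edge-1 crashes.
  edge-1 sheds 180 req/s to db-m, edge-2, search-2, worker-2: 45 each.
    db-m: 110+45 = 155 > 140
    edge-2: 60+45 = 105 > 80
    search-2: 30+45 = 75 > 70
    worker-2: 70+45 = 115 ≤ 150
Round 2 — db-m, edge-2, search-2 crash.
  db-m sheds 155 req/s to cache-1: 155 each.
    cache-1: 60+155 = 215 > 130
  edge-2 sheds 105 req/s to cache-1, worker-2: 52 each (1 lost).
    cache-1: 215+52 = 267 > 130
    worker-2: 115+52 = 167 > 150
  search-2 sheds 75 req/s to cache-1, worker-2: 37 each (1 lost).
    cache-1: 267+37 = 304 > 130
    worker-2: 167+37 = 204 > 150
Round 3 — cache-1, worker-2 crash.
  cache-1 sheds 304 req/s: no online neighbours, lost.
  worker-2 sheds 204 req/s to app-a: 204 each.
    app-a: 110+204 = 314 > 140
Round 4 — app-a crashes.
  app-a sheds 314 req/s: no online neighbours, lost.
No further crashes.

app-a, cache-1, db-m, edge-1, edge-2, search-2, worker-2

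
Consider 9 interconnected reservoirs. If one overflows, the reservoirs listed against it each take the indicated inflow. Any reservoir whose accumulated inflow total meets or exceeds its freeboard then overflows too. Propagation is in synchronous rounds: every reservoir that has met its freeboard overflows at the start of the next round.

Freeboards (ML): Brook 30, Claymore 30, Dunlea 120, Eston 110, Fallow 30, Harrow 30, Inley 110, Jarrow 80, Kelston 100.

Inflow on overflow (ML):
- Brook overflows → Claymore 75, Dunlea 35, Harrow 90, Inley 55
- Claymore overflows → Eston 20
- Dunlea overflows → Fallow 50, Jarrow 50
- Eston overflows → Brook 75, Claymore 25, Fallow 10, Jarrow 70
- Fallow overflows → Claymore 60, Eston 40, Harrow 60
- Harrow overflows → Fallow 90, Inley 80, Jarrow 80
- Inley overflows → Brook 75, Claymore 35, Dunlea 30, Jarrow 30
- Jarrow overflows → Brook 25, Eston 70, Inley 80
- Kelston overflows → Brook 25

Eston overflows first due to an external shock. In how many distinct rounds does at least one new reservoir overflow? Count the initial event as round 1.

Round 1 — Eston overflows (initial).
  Brook: +75 → 75 ≥ 30
  Claymore: +25 → 25 < 30
  Fallow: +10 → 10 < 30
  Jarrow: +70 → 70 < 80
Round 2 — Brook overflows.
  Claymore: +75 → 100 ≥ 30
  Dunlea: +35 → 35 < 120
  Harrow: +90 → 90 ≥ 30
  Inley: +55 → 55 < 110
Round 3 — Claymore, Harrow overflow.
  Fallow: +90 → 100 ≥ 30
  Inley: +80 → 135 ≥ 110
  Jarrow: +80 → 150 ≥ 80
Round 4 — Fallow, Inley, Jarrow overflow.
  Dunlea: +30 → 65 < 120
No further overflows.

4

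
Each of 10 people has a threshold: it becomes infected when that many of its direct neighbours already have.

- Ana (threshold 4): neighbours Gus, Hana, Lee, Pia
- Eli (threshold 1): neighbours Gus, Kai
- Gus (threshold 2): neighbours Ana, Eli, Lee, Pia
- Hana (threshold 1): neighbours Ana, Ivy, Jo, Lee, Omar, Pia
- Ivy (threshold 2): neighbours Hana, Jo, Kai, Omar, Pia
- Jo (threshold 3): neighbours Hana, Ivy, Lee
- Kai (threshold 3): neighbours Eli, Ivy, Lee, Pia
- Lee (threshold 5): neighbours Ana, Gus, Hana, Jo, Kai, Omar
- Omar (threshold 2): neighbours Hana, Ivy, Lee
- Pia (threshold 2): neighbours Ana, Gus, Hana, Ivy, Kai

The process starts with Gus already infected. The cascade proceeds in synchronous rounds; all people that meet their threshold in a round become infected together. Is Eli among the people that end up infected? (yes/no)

Round 1 — Gus becomes infected (initial).
Round 2 — checking thresholds:
  Ana: 1 of 4 neighbours < 4, not yet.
  Eli: 1 of 2 neighbours ≥ 1, becomes infected.
  Lee: 1 of 6 neighbours < 5, not yet.
  Pia: 1 of 5 neighbours < 2, not yet.
Round 3 — no new infections; cascade stops.

yes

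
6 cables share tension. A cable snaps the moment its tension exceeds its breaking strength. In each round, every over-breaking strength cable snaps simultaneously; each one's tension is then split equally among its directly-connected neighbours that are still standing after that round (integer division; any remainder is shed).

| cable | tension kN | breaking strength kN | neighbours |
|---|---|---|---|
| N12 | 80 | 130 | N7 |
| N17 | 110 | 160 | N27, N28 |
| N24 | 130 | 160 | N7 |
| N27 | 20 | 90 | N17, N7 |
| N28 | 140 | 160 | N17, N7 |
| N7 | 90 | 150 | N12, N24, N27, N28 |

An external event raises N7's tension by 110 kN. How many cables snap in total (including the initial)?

5

Round 1 — N7 at 200 > 150. N7 snaps.
  N7 sheds 200 kN to N12, N24, N27, N28: 50 each.
    N12: 80+50 = 130 ≤ 130
    N24: 130+50 = 180 > 160
    N27: 20+50 = 70 ≤ 90
    N28: 140+50 = 190 > 160
Round 2 — N24, N28 snap.
  N24 sheds 180 kN: no online neighbours, lost.
  N28 sheds 190 kN to N17: 190 each.
    N17: 110+190 = 300 > 160
Round 3 — N17 snaps.
  N17 sheds 300 kN to N27: 300 each.
    N27: 70+300 = 370 > 90
Round 4 — N27 snaps.
  N27 sheds 370 kN: no online neighbours, lost.
No further breaks.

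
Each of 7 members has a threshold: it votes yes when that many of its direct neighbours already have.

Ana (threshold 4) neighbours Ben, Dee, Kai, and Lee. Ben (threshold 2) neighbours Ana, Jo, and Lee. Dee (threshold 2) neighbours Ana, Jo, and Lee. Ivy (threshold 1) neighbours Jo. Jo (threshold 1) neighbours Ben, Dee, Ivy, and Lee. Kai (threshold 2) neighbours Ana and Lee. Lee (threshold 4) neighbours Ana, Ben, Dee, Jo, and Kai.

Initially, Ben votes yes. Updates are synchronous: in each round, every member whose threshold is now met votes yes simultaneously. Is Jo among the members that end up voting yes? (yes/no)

yes

Round 1 — Ben votes yes (initial).
Round 2 — checking thresholds:
  Ana: 1 of 4 neighbours < 4, below threshold.
  Jo: 1 of 4 neighbours ≥ 1, votes yes.
  Lee: 1 of 5 neighbours < 4, below threshold.
Round 3 — checking thresholds:
  Ana: 1 of 4 neighbours < 4, below threshold.
  Dee: 1 of 3 neighbours < 2, below threshold.
  Ivy: 1 of 1 neighbours ≥ 1, votes yes.
  Lee: 2 of 5 neighbours < 4, below threshold.
Round 4 — no new yes votes; cascade stops.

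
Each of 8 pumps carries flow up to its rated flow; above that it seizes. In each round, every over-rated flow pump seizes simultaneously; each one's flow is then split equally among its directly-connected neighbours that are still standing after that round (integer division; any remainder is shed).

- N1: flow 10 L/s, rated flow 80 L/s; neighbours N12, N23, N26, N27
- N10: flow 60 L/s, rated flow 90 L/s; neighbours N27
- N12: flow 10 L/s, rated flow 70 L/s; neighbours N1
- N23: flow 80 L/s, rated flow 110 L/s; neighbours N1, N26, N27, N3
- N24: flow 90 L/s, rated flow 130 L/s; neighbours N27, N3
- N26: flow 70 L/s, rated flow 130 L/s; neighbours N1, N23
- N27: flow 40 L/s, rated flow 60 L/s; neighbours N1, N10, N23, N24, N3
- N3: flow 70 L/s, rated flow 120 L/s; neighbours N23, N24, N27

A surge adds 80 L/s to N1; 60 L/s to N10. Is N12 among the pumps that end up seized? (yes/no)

no

Round 1 — N1 at 90 > 80; N10 at 120 > 90. N1, N10 seize.
  N1 sheds 90 L/s to N12, N23, N26, N27: 22 each (2 lost).
    N12: 10+22 = 32 ≤ 70
    N23: 80+22 = 102 ≤ 110
    N26: 70+22 = 92 ≤ 130
    N27: 40+22 = 62 > 60
  N10 sheds 120 L/s to N27: 120 each.
    N27: 62+120 = 182 > 60
Round 2 — N27 seizes.
  N27 sheds 182 L/s to N23, N24, N3: 60 each (2 lost).
    N23: 102+60 = 162 > 110
    N24: 90+60 = 150 > 130
    N3: 70+60 = 130 > 120
Round 3 — N23, N24, N3 seize.
  N23 sheds 162 L/s to N26: 162 each.
    N26: 92+162 = 254 > 130
  N24 sheds 150 L/s: no online neighbours, lost.
  N3 sheds 130 L/s: no online neighbours, lost.
Round 4 — N26 seizes.
  N26 sheds 254 L/s: no online neighbours, lost.
No further seizures.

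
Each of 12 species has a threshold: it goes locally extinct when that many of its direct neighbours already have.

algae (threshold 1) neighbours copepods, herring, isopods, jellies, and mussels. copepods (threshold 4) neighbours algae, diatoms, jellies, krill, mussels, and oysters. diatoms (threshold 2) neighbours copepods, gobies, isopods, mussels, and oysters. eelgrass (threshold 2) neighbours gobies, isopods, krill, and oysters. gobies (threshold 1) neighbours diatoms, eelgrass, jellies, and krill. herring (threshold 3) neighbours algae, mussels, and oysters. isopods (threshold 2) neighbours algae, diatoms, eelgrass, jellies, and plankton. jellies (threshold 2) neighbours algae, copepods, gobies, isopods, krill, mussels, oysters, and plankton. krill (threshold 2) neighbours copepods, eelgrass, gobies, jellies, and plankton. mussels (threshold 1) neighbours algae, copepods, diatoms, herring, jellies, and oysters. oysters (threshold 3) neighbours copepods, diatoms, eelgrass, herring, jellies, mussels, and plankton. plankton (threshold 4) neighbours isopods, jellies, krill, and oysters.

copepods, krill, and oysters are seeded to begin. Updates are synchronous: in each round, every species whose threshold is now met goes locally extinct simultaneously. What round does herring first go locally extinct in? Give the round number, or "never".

3

Round 1 — copepods, krill, oysters go locally extinct (initial).
Round 2 — checking thresholds:
  algae: 1 of 5 neighbours ≥ 1, goes locally extinct.
  diatoms: 2 of 5 neighbours ≥ 2, goes locally extinct.
  eelgrass: 2 of 4 neighbours ≥ 2, goes locally extinct.
  gobies: 1 of 4 neighbours ≥ 1, goes locally extinct.
  herring: 1 of 3 neighbours < 3, holds.
  jellies: 3 of 8 neighbours ≥ 2, goes locally extinct.
  mussels: 2 of 6 neighbours ≥ 1, goes locally extinct.
  plankton: 2 of 4 neighbours < 4, holds.
Round 3 — checking thresholds:
  herring: 3 of 3 neighbours ≥ 3, goes locally extinct.
  isopods: 4 of 5 neighbours ≥ 2, goes locally extinct.
  plankton: 3 of 4 neighbours < 4, holds.
Round 4 — checking thresholds:
  plankton: 4 of 4 neighbours ≥ 4, goes locally extinct.
Round 5 — no new extinctions; cascade stops.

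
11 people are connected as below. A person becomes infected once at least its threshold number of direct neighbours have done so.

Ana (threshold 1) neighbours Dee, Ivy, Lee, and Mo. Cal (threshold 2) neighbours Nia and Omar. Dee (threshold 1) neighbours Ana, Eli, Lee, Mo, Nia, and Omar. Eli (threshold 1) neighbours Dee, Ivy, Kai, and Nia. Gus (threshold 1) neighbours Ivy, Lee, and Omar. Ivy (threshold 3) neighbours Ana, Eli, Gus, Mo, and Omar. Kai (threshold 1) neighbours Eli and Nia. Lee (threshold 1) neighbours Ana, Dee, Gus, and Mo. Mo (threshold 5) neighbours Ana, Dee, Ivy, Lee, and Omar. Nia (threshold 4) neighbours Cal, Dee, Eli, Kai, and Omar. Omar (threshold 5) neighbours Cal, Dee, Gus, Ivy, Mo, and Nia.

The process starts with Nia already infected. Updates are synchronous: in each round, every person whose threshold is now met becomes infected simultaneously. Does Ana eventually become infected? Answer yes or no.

Round 1 — Nia becomes infected (initial).
Round 2 — checking thresholds:
  Cal: 1 of 2 neighbours < 2, holds.
  Dee: 1 of 6 neighbours ≥ 1, becomes infected.
  Eli: 1 of 4 neighbours ≥ 1, becomes infected.
  Kai: 1 of 2 neighbours ≥ 1, becomes infected.
  Omar: 1 of 6 neighbours < 5, holds.
Round 3 — checking thresholds:
  Ana: 1 of 4 neighbours ≥ 1, becomes infected.
  Cal: 1 of 2 neighbours < 2, holds.
  Ivy: 1 of 5 neighbours < 3, holds.
  Lee: 1 of 4 neighbours ≥ 1, becomes infected.
  Mo: 1 of 5 neighbours < 5, holds.
  Omar: 2 of 6 neighbours < 5, holds.
Round 4 — checking thresholds:
  Cal: 1 of 2 neighbours < 2, holds.
  Gus: 1 of 3 neighbours ≥ 1, becomes infected.
  Ivy: 2 of 5 neighbours < 3, holds.
  Mo: 3 of 5 neighbours < 5, holds.
  Omar: 2 of 6 neighbours < 5, holds.
Round 5 — checking thresholds:
  Cal: 1 of 2 neighbours < 2, holds.
  Ivy: 3 of 5 neighbours ≥ 3, becomes infected.
  Mo: 3 of 5 neighbours < 5, holds.
  Omar: 3 of 6 neighbours < 5, holds.
Round 6 — no new infections; cascade stops.

yes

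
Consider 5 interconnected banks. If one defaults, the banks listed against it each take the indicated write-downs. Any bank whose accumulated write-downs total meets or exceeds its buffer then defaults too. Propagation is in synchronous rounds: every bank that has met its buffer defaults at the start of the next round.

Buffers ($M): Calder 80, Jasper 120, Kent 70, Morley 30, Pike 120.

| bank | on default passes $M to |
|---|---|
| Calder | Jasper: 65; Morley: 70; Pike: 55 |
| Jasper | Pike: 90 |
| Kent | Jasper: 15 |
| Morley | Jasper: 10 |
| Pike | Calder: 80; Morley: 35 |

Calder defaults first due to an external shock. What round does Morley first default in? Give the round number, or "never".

Round 1 — Calder defaults (initial).
  Jasper: +65 → 65 < 120
  Morley: +70 → 70 ≥ 30
  Pike: +55 → 55 < 120
Round 2 — Morley defaults.
  Jasper: +10 → 75 < 120
No further defaults.

2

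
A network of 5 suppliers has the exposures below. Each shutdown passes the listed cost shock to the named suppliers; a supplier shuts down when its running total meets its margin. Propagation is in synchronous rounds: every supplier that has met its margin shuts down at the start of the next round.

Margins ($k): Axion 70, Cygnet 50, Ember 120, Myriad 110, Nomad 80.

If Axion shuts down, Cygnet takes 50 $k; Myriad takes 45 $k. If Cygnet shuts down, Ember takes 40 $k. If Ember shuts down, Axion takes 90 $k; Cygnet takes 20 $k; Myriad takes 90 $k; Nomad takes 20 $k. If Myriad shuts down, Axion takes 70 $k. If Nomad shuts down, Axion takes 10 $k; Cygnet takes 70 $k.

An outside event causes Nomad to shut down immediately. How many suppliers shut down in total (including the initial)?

2

Round 1 — Nomad shuts down (initial).
  Axion: +10 → 10 < 70
  Cygnet: +70 → 70 ≥ 50
Round 2 — Cygnet shuts down.
  Ember: +40 → 40 < 120
No further shutdowns.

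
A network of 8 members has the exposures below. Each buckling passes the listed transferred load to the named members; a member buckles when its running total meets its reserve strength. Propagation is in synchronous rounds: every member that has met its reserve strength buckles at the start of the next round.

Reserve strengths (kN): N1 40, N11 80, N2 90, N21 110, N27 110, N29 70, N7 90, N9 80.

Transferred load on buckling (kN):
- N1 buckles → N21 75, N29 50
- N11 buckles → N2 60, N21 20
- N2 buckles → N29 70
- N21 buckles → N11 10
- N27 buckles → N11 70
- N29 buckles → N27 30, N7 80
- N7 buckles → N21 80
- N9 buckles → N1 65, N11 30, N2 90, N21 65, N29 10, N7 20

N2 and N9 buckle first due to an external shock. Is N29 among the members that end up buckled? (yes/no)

yes

Round 1 — N2, N9 buckle (initial).
  N1: +65 → 65 ≥ 40
  N11: +30 → 30 < 80
  N21: +65 → 65 < 110
  N29: +70+10 → 80 ≥ 70
  N7: +20 → 20 < 90
Round 2 — N1, N29 buckle.
  N21: +75 → 140 ≥ 110
  N27: +30 → 30 < 110
  N7: +80 → 100 ≥ 90
Round 3 — N21, N7 buckle.
  N11: +10 → 40 < 80
No further bucklings.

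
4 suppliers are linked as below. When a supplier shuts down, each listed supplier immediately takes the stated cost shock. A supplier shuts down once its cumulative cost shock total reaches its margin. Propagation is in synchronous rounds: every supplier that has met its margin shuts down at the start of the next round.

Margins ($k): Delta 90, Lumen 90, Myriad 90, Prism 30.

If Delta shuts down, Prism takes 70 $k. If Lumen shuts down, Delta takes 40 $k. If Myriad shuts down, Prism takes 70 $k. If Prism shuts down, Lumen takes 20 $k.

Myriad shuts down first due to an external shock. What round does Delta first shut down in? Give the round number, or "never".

Round 1 — Myriad shuts down (initial).
  Prism: +70 → 70 ≥ 30
Round 2 — Prism shuts down.
  Lumen: +20 → 20 < 90
No further shutdowns.

never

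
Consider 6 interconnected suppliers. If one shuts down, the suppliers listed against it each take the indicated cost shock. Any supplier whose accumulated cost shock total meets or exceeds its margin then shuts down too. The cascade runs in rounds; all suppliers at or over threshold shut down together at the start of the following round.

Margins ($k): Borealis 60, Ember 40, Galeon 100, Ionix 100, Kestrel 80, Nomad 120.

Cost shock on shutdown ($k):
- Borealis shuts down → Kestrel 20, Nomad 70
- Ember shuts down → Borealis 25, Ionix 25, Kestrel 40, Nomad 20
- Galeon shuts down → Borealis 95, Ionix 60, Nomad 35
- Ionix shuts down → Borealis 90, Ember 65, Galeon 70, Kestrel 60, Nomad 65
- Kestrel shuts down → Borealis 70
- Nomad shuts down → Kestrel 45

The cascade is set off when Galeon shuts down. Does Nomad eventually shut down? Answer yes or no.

no

Round 1 — Galeon shuts down (initial).
  Borealis: +95 → 95 ≥ 60
  Ionix: +60 → 60 < 100
  Nomad: +35 → 35 < 120
Round 2 — Borealis shuts down.
  Kestrel: +20 → 20 < 80
  Nomad: +70 → 105 < 120
No further shutdowns.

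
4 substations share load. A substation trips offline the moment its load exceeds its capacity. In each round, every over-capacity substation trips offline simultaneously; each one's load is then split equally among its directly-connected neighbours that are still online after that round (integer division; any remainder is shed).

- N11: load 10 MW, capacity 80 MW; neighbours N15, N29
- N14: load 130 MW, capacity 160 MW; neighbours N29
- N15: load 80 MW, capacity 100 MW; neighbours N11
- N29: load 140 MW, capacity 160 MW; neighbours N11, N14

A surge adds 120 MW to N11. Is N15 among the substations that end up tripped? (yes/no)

Round 1 — N11 at 130 > 80. N11 trips offline.
  N11 sheds 130 MW to N15, N29: 65 each.
    N15: 80+65 = 145 > 100
    N29: 140+65 = 205 > 160
Round 2 — N15, N29 trip offline.
  N15 sheds 145 MW: no online neighbours, lost.
  N29 sheds 205 MW to N14: 205 each.
    N14: 130+205 = 335 > 160
Round 3 — N14 trips offline.
  N14 sheds 335 MW: no online neighbours, lost.
No further trips.

yes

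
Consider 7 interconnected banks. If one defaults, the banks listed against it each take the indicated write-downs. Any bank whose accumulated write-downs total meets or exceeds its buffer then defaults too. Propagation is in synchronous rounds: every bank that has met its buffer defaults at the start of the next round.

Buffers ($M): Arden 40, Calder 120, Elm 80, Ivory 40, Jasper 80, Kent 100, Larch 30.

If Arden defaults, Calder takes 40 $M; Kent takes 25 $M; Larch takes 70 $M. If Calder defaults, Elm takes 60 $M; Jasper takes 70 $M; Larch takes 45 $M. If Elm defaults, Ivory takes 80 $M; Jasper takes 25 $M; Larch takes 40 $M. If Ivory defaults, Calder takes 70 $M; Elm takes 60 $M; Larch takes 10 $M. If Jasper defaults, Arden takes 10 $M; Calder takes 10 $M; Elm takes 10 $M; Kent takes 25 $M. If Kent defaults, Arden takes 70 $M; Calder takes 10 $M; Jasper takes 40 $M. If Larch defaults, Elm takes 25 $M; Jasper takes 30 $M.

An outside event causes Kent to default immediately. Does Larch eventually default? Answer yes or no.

Round 1 — Kent defaults (initial).
  Arden: +70 → 70 ≥ 40
  Calder: +10 → 10 < 120
  Jasper: +40 → 40 < 80
Round 2 — Arden defaults.
  Calder: +40 → 50 < 120
  Larch: +70 → 70 ≥ 30
Round 3 — Larch defaults.
  Elm: +25 → 25 < 80
  Jasper: +30 → 70 < 80
No further defaults.

yes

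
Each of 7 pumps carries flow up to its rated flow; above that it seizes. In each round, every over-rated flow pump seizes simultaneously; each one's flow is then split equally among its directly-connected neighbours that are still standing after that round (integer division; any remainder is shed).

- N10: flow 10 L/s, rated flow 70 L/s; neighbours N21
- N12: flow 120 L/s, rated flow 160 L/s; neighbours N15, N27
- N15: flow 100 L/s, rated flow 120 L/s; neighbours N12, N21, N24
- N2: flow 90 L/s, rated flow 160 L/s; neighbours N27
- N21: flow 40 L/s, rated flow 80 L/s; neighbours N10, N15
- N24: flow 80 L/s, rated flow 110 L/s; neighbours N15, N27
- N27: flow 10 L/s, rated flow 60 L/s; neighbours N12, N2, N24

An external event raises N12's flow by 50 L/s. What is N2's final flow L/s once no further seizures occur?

137

Round 1 — N12 at 170 > 160. N12 seizes.
  N12 sheds 170 L/s to N15, N27: 85 each.
    N15: 100+85 = 185 > 120
    N27: 10+85 = 95 > 60
Round 2 — N15, N27 seize.
  N15 sheds 185 L/s to N21, N24: 92 each (1 lost).
    N21: 40+92 = 132 > 80
    N24: 80+92 = 172 > 110
  N27 sheds 95 L/s to N2, N24: 47 each (1 lost).
    N2: 90+47 = 137 ≤ 160
    N24: 172+47 = 219 > 110
Round 3 — N21, N24 seize.
  N21 sheds 132 L/s to N10: 132 each.
    N10: 10+132 = 142 > 70
  N24 sheds 219 L/s: no online neighbours, lost.
Round 4 — N10 seizes.
  N10 sheds 142 L/s: no online neighbours, lost.
No further seizures.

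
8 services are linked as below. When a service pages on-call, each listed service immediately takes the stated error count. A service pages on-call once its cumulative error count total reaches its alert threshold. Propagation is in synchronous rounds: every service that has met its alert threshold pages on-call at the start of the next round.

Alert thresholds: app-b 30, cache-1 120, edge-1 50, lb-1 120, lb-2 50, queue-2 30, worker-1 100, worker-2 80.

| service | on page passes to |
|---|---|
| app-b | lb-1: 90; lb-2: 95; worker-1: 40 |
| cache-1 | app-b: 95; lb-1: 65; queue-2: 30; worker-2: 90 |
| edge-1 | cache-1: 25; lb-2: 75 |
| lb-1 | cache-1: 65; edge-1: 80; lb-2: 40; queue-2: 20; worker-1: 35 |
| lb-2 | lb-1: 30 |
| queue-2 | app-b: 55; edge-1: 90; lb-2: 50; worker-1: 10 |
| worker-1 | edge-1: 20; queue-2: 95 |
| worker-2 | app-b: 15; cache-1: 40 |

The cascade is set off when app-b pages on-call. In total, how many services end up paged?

Round 1 — app-b pages on-call (initial).
  lb-1: +90 → 90 < 120
  lb-2: +95 → 95 ≥ 50
  worker-1: +40 → 40 < 100
Round 2 — lb-2 pages on-call.
  lb-1: +30 → 120 ≥ 120
Round 3 — lb-1 pages on-call.
  cache-1: +65 → 65 < 120
  edge-1: +80 → 80 ≥ 50
  queue-2: +20 → 20 < 30
  worker-1: +35 → 75 < 100
Round 4 — edge-1 pages on-call.
  cache-1: +25 → 90 < 120
No further pages.

4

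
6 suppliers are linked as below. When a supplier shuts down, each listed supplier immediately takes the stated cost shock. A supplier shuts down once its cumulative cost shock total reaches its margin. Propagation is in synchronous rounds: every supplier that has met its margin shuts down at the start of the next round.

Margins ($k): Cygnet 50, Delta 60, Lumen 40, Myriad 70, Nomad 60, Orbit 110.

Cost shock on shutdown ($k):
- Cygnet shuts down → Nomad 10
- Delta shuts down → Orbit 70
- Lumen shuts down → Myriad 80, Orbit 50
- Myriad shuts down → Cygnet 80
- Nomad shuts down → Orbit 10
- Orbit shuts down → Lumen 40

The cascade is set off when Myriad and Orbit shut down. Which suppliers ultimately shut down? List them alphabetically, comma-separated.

Cygnet, Lumen, Myriad, Orbit

Round 1 — Myriad, Orbit shut down (initial).
  Cygnet: +80 → 80 ≥ 50
  Lumen: +40 → 40 ≥ 40
Round 2 — Cygnet, Lumen shut down.
  Nomad: +10 → 10 < 60
No further shutdowns.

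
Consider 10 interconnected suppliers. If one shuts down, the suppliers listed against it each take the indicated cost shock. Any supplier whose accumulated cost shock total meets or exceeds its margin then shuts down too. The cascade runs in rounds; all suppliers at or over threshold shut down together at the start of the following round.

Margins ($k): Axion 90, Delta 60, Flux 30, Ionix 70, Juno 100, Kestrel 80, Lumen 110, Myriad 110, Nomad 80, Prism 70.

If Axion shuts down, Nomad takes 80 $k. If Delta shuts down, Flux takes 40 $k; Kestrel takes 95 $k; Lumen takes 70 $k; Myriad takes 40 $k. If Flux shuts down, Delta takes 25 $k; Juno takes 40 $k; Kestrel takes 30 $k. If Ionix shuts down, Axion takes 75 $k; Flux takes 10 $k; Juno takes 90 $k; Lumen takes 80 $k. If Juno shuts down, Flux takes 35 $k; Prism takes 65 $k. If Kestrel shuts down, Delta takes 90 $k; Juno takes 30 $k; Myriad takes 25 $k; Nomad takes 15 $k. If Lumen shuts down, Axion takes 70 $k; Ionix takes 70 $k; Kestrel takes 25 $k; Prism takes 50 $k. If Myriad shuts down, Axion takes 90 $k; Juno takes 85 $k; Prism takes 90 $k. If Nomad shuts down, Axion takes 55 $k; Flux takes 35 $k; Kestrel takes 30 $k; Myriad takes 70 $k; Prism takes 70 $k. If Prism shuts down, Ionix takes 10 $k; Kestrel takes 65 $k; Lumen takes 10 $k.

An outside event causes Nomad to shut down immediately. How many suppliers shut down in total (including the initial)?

8

Round 1 — Nomad shuts down (initial).
  Axion: +55 → 55 < 90
  Flux: +35 → 35 ≥ 30
  Kestrel: +30 → 30 < 80
  Myriad: +70 → 70 < 110
  Prism: +70 → 70 ≥ 70
Round 2 — Flux, Prism shut down.
  Delta: +25 → 25 < 60
  Ionix: +10 → 10 < 70
  Juno: +40 → 40 < 100
  Kestrel: +30+65 → 125 ≥ 80
  Lumen: +10 → 10 < 110
Round 3 — Kestrel shuts down.
  Delta: +90 → 115 ≥ 60
  Juno: +30 → 70 < 100
  Myriad: +25 → 95 < 110
Round 4 — Delta shuts down.
  Lumen: +70 → 80 < 110
  Myriad: +40 → 135 ≥ 110
Round 5 — Myriad shuts down.
  Axion: +90 → 145 ≥ 90
  Juno: +85 → 155 ≥ 100
Round 6 — Axion, Juno shut down.
No further shutdowns.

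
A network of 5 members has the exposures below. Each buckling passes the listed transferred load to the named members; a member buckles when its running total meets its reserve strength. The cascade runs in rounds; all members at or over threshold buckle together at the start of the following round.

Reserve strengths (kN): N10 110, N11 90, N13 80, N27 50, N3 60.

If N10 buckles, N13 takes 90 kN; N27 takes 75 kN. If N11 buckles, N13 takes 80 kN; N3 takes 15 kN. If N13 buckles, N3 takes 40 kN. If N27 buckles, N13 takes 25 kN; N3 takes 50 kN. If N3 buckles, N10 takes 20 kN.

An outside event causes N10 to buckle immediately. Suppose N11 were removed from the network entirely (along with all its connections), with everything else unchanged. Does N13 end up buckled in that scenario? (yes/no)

yes

With N11 removed:
Round 1 — N10 buckles (initial).
  N13: +90 → 90 ≥ 80
  N27: +75 → 75 ≥ 50
Round 2 — N13, N27 buckle.
  N3: +40+50 → 90 ≥ 60
Round 3 — N3 buckles.
No further bucklings.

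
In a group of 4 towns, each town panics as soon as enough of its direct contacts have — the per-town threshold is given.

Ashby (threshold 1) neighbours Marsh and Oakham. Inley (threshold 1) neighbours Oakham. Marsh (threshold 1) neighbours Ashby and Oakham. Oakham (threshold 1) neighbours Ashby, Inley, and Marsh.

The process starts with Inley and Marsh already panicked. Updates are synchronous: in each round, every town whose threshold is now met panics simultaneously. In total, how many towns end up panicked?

Round 1 — Inley, Marsh panic (initial).
Round 2 — checking thresholds:
  Ashby: 1 of 2 neighbours ≥ 1, panics.
  Oakham: 2 of 3 neighbours ≥ 1, panics.
Round 3 — no new panics; cascade stops.

4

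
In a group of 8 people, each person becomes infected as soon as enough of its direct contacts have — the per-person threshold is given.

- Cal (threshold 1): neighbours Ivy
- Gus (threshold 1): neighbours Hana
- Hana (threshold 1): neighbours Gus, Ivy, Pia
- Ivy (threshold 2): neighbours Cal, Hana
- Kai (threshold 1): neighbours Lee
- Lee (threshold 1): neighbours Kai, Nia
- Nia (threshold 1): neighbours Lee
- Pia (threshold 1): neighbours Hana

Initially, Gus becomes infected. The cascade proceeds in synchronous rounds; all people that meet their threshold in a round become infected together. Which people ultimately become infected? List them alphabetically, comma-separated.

Round 1 — Gus becomes infected (initial).
Round 2 — checking thresholds:
  Hana: 1 of 3 neighbours ≥ 1, becomes infected.
Round 3 — checking thresholds:
  Ivy: 1 of 2 neighbours < 2, not yet.
  Pia: 1 of 1 neighbours ≥ 1, becomes infected.
Round 4 — no new infections; cascade stops.

Gus, Hana, Pia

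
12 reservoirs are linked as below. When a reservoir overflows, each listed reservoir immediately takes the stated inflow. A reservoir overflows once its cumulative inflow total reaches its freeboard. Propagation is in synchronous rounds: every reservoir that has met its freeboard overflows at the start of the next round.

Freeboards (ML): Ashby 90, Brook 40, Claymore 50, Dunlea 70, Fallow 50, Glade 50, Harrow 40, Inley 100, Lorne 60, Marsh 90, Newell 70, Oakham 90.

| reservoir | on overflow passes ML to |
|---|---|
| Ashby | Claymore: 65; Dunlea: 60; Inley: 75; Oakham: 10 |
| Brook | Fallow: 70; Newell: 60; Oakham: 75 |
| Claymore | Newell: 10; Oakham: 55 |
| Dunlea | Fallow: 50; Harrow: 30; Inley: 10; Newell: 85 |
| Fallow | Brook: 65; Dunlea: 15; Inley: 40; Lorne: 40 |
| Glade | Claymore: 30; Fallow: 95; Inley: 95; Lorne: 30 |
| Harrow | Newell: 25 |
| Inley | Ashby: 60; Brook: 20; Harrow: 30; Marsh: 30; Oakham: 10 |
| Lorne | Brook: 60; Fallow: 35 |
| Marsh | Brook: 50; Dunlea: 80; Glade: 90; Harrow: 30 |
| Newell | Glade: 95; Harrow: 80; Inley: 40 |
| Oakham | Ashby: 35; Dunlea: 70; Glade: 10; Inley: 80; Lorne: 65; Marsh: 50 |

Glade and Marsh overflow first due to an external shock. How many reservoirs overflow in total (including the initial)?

Round 1 — Glade, Marsh overflow (initial).
  Brook: +50 → 50 ≥ 40
  Claymore: +30 → 30 < 50
  Dunlea: +80 → 80 ≥ 70
  Fallow: +95 → 95 ≥ 50
  Harrow: +30 → 30 < 40
  Inley: +95 → 95 < 100
  Lorne: +30 → 30 < 60
Round 2 — Brook, Dunlea, Fallow overflow.
  Harrow: +30 → 60 ≥ 40
  Inley: +10+40 → 145 ≥ 100
  Lorne: +40 → 70 ≥ 60
  Newell: +60+85 → 145 ≥ 70
  Oakham: +75 → 75 < 90
Round 3 — Harrow, Inley, Lorne, Newell overflow.
  Ashby: +60 → 60 < 90
  Oakham: +10 → 85 < 90
No further overflows.

9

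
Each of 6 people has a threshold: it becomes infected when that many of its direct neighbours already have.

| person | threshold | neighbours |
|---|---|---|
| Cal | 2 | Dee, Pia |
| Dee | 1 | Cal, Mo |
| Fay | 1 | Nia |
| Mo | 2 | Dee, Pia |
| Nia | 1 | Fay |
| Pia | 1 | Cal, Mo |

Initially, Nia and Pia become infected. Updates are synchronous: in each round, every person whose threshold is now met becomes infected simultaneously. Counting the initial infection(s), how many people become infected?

Round 1 — Nia, Pia become infected (initial).
Round 2 — checking thresholds:
  Cal: 1 of 2 neighbours < 2, not yet.
  Fay: 1 of 1 neighbours ≥ 1, becomes infected.
  Mo: 1 of 2 neighbours < 2, not yet.
Round 3 — no new infections; cascade stops.

3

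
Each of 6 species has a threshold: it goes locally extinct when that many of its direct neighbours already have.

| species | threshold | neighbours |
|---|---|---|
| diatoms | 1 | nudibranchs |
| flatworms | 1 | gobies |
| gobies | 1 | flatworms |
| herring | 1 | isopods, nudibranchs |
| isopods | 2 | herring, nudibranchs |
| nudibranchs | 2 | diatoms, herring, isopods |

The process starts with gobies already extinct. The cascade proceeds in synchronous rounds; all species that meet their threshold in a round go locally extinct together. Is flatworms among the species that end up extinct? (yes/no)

Round 1 — gobies goes locally extinct (initial).
Round 2 — checking thresholds:
  flatworms: 1 of 1 neighbours ≥ 1, goes locally extinct.
Round 3 — no new extinctions; cascade stops.

yes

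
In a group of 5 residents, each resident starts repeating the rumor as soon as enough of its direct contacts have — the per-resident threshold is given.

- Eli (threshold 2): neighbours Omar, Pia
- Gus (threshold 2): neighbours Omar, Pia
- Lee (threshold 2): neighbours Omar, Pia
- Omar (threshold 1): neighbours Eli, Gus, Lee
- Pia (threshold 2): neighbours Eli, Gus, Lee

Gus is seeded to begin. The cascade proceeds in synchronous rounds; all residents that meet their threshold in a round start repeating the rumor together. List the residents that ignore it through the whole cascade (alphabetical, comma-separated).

Round 1 — Gus starts repeating the rumor (initial).
Round 2 — checking thresholds:
  Omar: 1 of 3 neighbours ≥ 1, starts repeating the rumor.
  Pia: 1 of 3 neighbours < 2, not yet.
Round 3 — no new spreads; cascade stops.

Eli, Lee, Pia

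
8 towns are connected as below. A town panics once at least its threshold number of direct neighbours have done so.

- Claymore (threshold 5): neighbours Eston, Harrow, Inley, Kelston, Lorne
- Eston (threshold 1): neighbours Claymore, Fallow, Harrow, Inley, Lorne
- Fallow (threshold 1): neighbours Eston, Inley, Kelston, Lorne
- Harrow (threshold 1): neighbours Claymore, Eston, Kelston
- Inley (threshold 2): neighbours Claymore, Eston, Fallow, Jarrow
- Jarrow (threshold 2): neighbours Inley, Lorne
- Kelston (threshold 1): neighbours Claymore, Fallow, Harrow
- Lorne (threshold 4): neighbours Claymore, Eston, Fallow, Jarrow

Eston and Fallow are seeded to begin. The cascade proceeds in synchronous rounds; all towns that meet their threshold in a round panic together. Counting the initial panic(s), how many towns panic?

5

Round 1 — Eston, Fallow panic (initial).
Round 2 — checking thresholds:
  Claymore: 1 of 5 neighbours < 5, below threshold.
  Harrow: 1 of 3 neighbours ≥ 1, panics.
  Inley: 2 of 4 neighbours ≥ 2, panics.
  Kelston: 1 of 3 neighbours ≥ 1, panics.
  Lorne: 2 of 4 neighbours < 4, below threshold.
Round 3 — no new panics; cascade stops.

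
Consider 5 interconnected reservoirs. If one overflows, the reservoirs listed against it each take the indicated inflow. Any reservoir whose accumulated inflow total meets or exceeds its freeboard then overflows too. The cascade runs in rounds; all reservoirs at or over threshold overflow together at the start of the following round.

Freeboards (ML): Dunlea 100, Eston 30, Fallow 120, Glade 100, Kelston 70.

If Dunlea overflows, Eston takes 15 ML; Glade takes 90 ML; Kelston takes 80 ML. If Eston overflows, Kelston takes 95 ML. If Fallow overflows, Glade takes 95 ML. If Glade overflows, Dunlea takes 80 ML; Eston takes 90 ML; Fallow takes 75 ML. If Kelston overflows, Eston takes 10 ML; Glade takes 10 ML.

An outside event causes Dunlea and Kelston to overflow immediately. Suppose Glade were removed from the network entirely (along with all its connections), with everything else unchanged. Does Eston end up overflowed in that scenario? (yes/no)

With Glade removed:
Round 1 — Dunlea, Kelston overflow (initial).
  Eston: +15+10 → 25 < 30
No further overflows.

no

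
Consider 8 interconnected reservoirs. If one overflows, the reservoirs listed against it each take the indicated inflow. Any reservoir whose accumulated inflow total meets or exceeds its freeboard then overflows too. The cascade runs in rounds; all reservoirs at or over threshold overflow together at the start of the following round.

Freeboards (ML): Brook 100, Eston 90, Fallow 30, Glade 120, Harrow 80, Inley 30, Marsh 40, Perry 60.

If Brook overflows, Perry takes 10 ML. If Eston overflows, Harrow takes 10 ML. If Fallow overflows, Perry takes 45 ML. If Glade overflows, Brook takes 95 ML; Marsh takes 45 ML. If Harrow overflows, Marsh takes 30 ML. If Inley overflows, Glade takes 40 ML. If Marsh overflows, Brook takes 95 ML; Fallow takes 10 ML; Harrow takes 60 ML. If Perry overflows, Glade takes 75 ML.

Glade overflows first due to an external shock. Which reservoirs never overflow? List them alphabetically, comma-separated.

Eston, Fallow, Harrow, Inley, Perry

Round 1 — Glade overflows (initial).
  Brook: +95 → 95 < 100
  Marsh: +45 → 45 ≥ 40
Round 2 — Marsh overflows.
  Brook: +95 → 190 ≥ 100
  Fallow: +10 → 10 < 30
  Harrow: +60 → 60 < 80
Round 3 — Brook overflows.
  Perry: +10 → 10 < 60
No further overflows.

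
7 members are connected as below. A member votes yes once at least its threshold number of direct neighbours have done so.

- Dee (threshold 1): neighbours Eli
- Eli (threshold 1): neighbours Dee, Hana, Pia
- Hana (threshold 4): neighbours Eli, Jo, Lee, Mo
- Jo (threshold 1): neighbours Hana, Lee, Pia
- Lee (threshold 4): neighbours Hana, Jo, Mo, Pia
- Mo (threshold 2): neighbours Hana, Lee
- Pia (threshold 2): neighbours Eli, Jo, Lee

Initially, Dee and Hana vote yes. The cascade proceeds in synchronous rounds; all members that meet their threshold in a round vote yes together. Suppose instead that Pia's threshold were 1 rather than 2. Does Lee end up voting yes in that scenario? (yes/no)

no

With Pia's threshold at 1:
Round 1 — Dee, Hana vote yes (initial).
Round 2 — checking thresholds:
  Eli: 2 of 3 neighbours ≥ 1, votes yes.
  Jo: 1 of 3 neighbours ≥ 1, votes yes.
  Lee: 1 of 4 neighbours < 4, below threshold.
  Mo: 1 of 2 neighbours < 2, below threshold.
Round 3 — checking thresholds:
  Lee: 2 of 4 neighbours < 4, below threshold.
  Mo: 1 of 2 neighbours < 2, below threshold.
  Pia: 2 of 3 neighbours ≥ 1, votes yes.
Round 4 — no new yes votes; cascade stops.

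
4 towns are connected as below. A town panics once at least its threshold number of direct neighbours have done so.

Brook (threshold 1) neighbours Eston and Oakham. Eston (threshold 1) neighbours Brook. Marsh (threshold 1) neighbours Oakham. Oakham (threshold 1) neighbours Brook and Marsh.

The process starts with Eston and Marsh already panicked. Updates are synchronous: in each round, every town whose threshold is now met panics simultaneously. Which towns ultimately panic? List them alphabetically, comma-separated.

Brook, Eston, Marsh, Oakham

Round 1 — Eston, Marsh panic (initial).
Round 2 — checking thresholds:
  Brook: 1 of 2 neighbours ≥ 1, panics.
  Oakham: 1 of 2 neighbours ≥ 1, panics.
Round 3 — no new panics; cascade stops.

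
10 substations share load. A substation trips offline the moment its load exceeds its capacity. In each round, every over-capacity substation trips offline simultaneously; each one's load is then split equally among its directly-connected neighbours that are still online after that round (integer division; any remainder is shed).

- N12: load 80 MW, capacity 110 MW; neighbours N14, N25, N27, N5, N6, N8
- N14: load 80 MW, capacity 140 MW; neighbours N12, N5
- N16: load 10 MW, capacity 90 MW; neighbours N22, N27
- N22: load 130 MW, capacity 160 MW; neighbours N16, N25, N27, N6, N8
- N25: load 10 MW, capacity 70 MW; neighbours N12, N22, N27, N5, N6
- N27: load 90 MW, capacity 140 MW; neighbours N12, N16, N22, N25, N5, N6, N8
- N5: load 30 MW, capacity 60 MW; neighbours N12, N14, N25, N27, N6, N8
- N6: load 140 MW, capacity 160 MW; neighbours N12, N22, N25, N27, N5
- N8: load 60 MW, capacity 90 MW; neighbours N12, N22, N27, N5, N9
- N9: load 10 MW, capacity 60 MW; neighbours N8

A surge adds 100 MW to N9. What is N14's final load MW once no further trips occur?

Round 1 — N9 at 110 > 60. N9 trips offline.
  N9 sheds 110 MW to N8: 110 each.
    N8: 60+110 = 170 > 90
Round 2 — N8 trips offline.
  N8 sheds 170 MW to N12, N22, N27, N5: 42 each (2 lost).
    N12: 80+42 = 122 > 110
    N22: 130+42 = 172 > 160
    N27: 90+42 = 132 ≤ 140
    N5: 30+42 = 72 > 60
Round 3 — N12, N22, N5 trip offline.
  N12 sheds 122 MW to N14, N25, N27, N6: 30 each (2 lost).
    N14: 80+30 = 110 ≤ 140
    N25: 10+30 = 40 ≤ 70
    N27: 132+30 = 162 > 140
    N6: 140+30 = 170 > 160
  N22 sheds 172 MW to N16, N25, N27, N6: 43 each.
    N16: 10+43 = 53 ≤ 90
    N25: 40+43 = 83 > 70
    N27: 162+43 = 205 > 140
    N6: 170+43 = 213 > 160
  N5 sheds 72 MW to N14, N25, N27, N6: 18 each.
    N14: 110+18 = 128 ≤ 140
    N25: 83+18 = 101 > 70
    N27: 205+18 = 223 > 140
    N6: 213+18 = 231 > 160
Round 4 — N25, N27, N6 trip offline.
  N25 sheds 101 MW: no online neighbours, lost.
  N27 sheds 223 MW to N16: 223 each.
    N16: 53+223 = 276 > 90
  N6 sheds 231 MW: no online neighbours, lost.
Round 5 — N16 trips offline.
  N16 sheds 276 MW: no online neighbours, lost.
No further trips.

128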